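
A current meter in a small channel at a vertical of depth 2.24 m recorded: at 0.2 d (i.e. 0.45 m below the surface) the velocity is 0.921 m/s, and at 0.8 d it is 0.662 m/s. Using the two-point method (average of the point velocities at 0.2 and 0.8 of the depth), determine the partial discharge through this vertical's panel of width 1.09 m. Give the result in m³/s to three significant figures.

1.93 m³/s

v̄ = (0.921 + 0.662) / 2 = 0.7915 m/s
q = v̄ × d × w = 0.7915 × 2.24 × 1.09 = 1.933 m³/s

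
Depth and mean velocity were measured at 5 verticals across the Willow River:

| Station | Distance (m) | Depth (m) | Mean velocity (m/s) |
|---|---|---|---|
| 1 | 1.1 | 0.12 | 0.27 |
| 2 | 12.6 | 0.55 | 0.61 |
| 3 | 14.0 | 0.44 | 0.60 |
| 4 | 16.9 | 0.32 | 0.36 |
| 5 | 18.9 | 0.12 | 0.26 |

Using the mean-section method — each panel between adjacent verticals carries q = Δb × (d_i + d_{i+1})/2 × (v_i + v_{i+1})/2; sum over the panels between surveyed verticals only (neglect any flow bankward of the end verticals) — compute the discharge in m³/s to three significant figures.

Panel 1-2: Δb = 11.5 m, d̄ = (0.12+0.55)/2 = 0.335, v̄ = (0.27+0.61)/2 = 0.44 → q = 11.5×0.335×0.44 = 1.695 m³/s
Panel 2-3: Δb = 1.4 m, d̄ = (0.55+0.44)/2 = 0.495, v̄ = (0.61+0.60)/2 = 0.605 → q = 1.4×0.495×0.605 = 0.4193 m³/s
Panel 3-4: Δb = 2.9 m, d̄ = (0.44+0.32)/2 = 0.38, v̄ = (0.60+0.36)/2 = 0.48 → q = 2.9×0.38×0.48 = 0.5290 m³/s
Panel 4-5: Δb = 2 m, d̄ = (0.32+0.12)/2 = 0.22, v̄ = (0.36+0.26)/2 = 0.31 → q = 2×0.22×0.31 = 0.1364 m³/s
Q = Σ q = 2.780 m³/s

2.78 m³/s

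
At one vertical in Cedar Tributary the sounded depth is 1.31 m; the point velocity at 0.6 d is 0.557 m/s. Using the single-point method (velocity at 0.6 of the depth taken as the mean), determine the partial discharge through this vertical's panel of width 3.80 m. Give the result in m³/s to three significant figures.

v̄ = v₀.₆ = 0.557 m/s
q = v̄ × d × w = 0.5570 × 1.31 × 3.80 = 2.773 m³/s

2.77 m³/s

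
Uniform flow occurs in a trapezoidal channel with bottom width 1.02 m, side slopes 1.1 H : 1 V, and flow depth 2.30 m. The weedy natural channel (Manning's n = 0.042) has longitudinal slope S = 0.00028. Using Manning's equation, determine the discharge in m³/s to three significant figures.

A = (b + z·y)·y = (1.02 + 1.1×2.30)×2.30 = 8.165 m²
P = b + 2y√(1+z²) = 1.02 + 2×2.30×√(1+1.1²) = 7.858 m
R = A/P = 8.165/7.858 = 1.039 m
Q = (1/n)·A·R^(2/3)·S^(1/2) = (1/0.042) × 8.165 × 1.039^(2/3) × 0.00028^(1/2) = 3.337 m³/s

3.34 m³/s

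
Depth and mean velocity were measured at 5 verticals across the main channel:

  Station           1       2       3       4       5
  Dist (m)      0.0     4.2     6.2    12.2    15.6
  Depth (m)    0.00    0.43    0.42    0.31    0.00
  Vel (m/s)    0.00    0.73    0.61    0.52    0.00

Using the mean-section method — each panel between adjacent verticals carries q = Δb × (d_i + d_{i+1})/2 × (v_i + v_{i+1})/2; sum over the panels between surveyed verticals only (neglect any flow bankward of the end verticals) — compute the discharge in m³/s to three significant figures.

Panel 1-2: Δb = 4.2 m, d̄ = (0.00+0.43)/2 = 0.215, v̄ = (0.00+0.73)/2 = 0.365 → q = 4.2×0.215×0.365 = 0.3296 m³/s
Panel 2-3: Δb = 2 m, d̄ = (0.43+0.42)/2 = 0.425, v̄ = (0.73+0.61)/2 = 0.67 → q = 2×0.425×0.67 = 0.5695 m³/s
Panel 3-4: Δb = 6 m, d̄ = (0.42+0.31)/2 = 0.365, v̄ = (0.61+0.52)/2 = 0.565 → q = 6×0.365×0.565 = 1.237 m³/s
Panel 4-5: Δb = 3.4 m, d̄ = (0.31+0.00)/2 = 0.155, v̄ = (0.52+0.00)/2 = 0.26 → q = 3.4×0.155×0.26 = 0.1370 m³/s
Q = Σ q = 2.273 m³/s

2.27 m³/s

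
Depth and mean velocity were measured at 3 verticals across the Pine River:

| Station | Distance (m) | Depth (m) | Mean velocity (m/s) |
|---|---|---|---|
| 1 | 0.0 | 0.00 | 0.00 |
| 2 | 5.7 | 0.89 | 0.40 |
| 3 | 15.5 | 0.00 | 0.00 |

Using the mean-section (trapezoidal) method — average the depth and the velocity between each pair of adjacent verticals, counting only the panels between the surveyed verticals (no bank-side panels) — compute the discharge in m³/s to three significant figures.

1.38 m³/s

Panel 1-2: Δb = 5.7 m, d̄ = (0.00+0.89)/2 = 0.445, v̄ = (0.00+0.40)/2 = 0.2 → q = 5.7×0.445×0.2 = 0.5073 m³/s
Panel 2-3: Δb = 9.8 m, d̄ = (0.89+0.00)/2 = 0.445, v̄ = (0.40+0.00)/2 = 0.2 → q = 9.8×0.445×0.2 = 0.8722 m³/s
Q = Σ q = 1.380 m³/s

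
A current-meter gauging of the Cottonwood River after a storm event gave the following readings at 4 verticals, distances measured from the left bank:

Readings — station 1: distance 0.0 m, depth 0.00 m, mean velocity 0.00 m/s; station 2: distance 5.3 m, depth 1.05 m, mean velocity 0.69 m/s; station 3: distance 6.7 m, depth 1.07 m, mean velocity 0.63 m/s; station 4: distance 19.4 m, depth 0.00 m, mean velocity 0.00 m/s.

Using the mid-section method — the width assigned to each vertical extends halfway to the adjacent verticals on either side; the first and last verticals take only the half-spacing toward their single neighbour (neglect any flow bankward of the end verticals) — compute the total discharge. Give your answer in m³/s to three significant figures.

w_2 = (6.7 − 0.0)/2 = 3.35 m; q_2 = 0.69 × 1.05 × 3.35 = 2.427 m³/s
w_3 = (19.4 − 5.3)/2 = 7.05 m; q_3 = 0.63 × 1.07 × 7.05 = 4.752 m³/s
Stations 1, 4 contribute zero (depth or velocity is 0).
Q = Σ qᵢ = 7.179 m³/s

7.18 m³/s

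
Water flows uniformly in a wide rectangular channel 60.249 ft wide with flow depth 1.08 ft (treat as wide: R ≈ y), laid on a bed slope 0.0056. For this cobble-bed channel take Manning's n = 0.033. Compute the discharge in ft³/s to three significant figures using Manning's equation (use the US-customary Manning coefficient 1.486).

231 ft³/s

A = b·y = 60.249 × 1.08 = 65.07 ft²
Wide channel: R ≈ y = 1.08 ft
Q = (1.486/n)·A·R^(2/3)·S^(1/2) = (1.486/0.033) × 65.07 × 1.080^(2/3) × 0.0056^(1/2) = 230.8 ft³/s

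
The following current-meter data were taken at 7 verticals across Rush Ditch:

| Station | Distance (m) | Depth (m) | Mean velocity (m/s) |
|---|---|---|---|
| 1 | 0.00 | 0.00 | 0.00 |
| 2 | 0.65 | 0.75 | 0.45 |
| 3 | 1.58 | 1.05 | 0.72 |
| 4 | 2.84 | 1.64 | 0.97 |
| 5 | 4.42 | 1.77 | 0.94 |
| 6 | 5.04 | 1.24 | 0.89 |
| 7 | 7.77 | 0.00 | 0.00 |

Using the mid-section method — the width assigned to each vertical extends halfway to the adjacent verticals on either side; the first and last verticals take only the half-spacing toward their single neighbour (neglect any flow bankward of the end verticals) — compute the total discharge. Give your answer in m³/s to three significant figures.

7.03 m³/s

w_2 = (1.58 − 0.00)/2 = 0.79 m; q_2 = 0.45 × 0.75 × 0.79 = 0.2666 m³/s
w_3 = (2.84 − 0.65)/2 = 1.095 m; q_3 = 0.72 × 1.05 × 1.095 = 0.8278 m³/s
w_4 = (4.42 − 1.58)/2 = 1.42 m; q_4 = 0.97 × 1.64 × 1.42 = 2.259 m³/s
w_5 = (5.04 − 2.84)/2 = 1.1 m; q_5 = 0.94 × 1.77 × 1.1 = 1.830 m³/s
w_6 = (7.77 − 4.42)/2 = 1.675 m; q_6 = 0.89 × 1.24 × 1.675 = 1.849 m³/s
Stations 1, 7 contribute zero (depth or velocity is 0).
Q = Σ qᵢ = 7.032 m³/s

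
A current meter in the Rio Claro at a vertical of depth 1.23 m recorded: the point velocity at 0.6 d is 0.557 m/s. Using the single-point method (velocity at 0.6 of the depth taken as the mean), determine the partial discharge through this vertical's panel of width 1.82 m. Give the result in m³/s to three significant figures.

v̄ = v₀.₆ = 0.557 m/s
q = v̄ × d × w = 0.5570 × 1.23 × 1.82 = 1.247 m³/s

1.25 m³/s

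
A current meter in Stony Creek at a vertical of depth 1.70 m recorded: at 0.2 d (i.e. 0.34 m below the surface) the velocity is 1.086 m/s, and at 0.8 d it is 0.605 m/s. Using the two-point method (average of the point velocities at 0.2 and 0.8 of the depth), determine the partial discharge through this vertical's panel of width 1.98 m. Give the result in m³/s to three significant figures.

2.85 m³/s

v̄ = (1.086 + 0.605) / 2 = 0.8455 m/s
q = v̄ × d × w = 0.8455 × 1.70 × 1.98 = 2.846 m³/s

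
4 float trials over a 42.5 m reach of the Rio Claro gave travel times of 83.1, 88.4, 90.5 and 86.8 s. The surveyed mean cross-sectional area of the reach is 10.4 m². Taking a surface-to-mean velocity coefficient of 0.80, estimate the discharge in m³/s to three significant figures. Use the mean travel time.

4.06 m³/s

t̄ = (83.1 + 88.4 + 90.5 + 86.8) / 4 = 87.2 s
v_surface = L / t̄ = 42.5 / 87.2 = 0.4874 m/s
v_mean = 0.80 × 0.4874 = 0.3899 m/s
Q = A × v_mean = 10.4 × 0.3899 = 4.055 m³/s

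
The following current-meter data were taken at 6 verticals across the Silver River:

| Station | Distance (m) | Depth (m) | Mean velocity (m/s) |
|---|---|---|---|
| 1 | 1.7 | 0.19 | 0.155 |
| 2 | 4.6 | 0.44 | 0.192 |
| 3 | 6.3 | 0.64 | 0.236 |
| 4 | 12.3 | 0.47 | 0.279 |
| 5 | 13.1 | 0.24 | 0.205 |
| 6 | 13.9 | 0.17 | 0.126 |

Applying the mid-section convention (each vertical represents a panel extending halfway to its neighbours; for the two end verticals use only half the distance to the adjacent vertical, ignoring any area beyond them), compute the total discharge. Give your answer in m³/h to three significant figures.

w_1 = (4.6 − 1.7)/2 = 1.45 m; q_1 = 0.155 × 0.19 × 1.45 = 0.04270 m³/s
w_2 = (6.3 − 1.7)/2 = 2.3 m; q_2 = 0.192 × 0.44 × 2.3 = 0.1943 m³/s
w_3 = (12.3 − 4.6)/2 = 3.85 m; q_3 = 0.236 × 0.64 × 3.85 = 0.5815 m³/s
w_4 = (13.1 − 6.3)/2 = 3.4 m; q_4 = 0.279 × 0.47 × 3.4 = 0.4458 m³/s
w_5 = (13.9 − 12.3)/2 = 0.8 m; q_5 = 0.205 × 0.24 × 0.8 = 0.03936 m³/s
w_6 = (13.9 − 13.1)/2 = 0.4 m; q_6 = 0.126 × 0.17 × 0.4 = 0.008568 m³/s
Q = Σ qᵢ = 1.312 m³/s
= 1.312 × 3600 = 4724 m³/h

4720 m³/h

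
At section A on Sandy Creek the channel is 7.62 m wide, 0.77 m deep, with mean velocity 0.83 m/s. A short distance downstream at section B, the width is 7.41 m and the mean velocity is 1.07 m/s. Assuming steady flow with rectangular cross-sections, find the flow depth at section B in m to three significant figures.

Q = A₁V₁ = (7.62×0.77) × 0.83 = 4.870 m³/s
d₂ = Q/(b₂ V₂) = 4.870/(7.41×1.07) = 0.6142 m

0.614 m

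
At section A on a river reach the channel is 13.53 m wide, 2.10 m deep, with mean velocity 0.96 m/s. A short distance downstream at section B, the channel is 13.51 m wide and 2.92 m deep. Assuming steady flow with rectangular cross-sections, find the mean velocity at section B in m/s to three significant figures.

Q = A₁V₁ = (13.53×2.10) × 0.96 = 27.28 m³/s
A₂ = 13.51 × 2.92 = 39.45 m²
V₂ = Q/A₂ = 27.28/39.45 = 0.6914 m/s

0.691 m/s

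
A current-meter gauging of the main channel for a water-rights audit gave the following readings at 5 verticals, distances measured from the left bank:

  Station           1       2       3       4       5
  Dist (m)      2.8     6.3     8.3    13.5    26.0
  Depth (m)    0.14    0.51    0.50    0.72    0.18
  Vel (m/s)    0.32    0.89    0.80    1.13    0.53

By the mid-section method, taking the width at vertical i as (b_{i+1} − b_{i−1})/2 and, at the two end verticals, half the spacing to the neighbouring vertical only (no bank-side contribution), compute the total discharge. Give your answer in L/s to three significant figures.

w_1 = (6.3 − 2.8)/2 = 1.75 m; q_1 = 0.32 × 0.14 × 1.75 = 0.07840 m³/s
w_2 = (8.3 − 2.8)/2 = 2.75 m; q_2 = 0.89 × 0.51 × 2.75 = 1.248 m³/s
w_3 = (13.5 − 6.3)/2 = 3.6 m; q_3 = 0.80 × 0.50 × 3.6 = 1.440 m³/s
w_4 = (26.0 − 8.3)/2 = 8.85 m; q_4 = 1.13 × 0.72 × 8.85 = 7.200 m³/s
w_5 = (26.0 − 13.5)/2 = 6.25 m; q_5 = 0.53 × 0.18 × 6.25 = 0.5963 m³/s
Q = Σ qᵢ = 10.56 m³/s
= 10.56 × 1000 = 10560 L/s

10600 L/s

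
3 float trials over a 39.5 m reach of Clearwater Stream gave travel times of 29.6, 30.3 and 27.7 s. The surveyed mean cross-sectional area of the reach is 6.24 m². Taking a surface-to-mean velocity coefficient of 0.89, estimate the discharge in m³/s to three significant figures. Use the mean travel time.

t̄ = (29.6 + 30.3 + 27.7) / 3 = 29.2 s
v_surface = L / t̄ = 39.5 / 29.2 = 1.353 m/s
v_mean = 0.89 × 1.353 = 1.204 m/s
Q = A × v_mean = 6.24 × 1.204 = 7.513 m³/s

7.51 m³/s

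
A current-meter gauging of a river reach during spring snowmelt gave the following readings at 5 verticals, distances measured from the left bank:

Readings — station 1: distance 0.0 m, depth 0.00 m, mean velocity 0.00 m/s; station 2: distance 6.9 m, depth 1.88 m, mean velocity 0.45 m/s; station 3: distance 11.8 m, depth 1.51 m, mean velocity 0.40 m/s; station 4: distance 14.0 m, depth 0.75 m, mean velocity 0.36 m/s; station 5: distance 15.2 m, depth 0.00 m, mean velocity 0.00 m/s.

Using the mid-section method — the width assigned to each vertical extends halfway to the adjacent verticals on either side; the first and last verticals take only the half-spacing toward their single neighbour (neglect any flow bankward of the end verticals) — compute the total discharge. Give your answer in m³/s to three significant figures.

w_2 = (11.8 − 0.0)/2 = 5.9 m; q_2 = 0.45 × 1.88 × 5.9 = 4.991 m³/s
w_3 = (14.0 − 6.9)/2 = 3.55 m; q_3 = 0.40 × 1.51 × 3.55 = 2.144 m³/s
w_4 = (15.2 − 11.8)/2 = 1.7 m; q_4 = 0.36 × 0.75 × 1.7 = 0.4590 m³/s
Stations 1, 5 contribute zero (depth or velocity is 0).
Q = Σ qᵢ = 7.595 m³/s

7.59 m³/s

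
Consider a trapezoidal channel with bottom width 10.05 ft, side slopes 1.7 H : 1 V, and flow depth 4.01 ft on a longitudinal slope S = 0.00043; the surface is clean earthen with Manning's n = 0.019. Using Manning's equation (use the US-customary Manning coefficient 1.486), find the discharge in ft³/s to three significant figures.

208 ft³/s

A = (b + z·y)·y = (10.05 + 1.7×4.01)×4.01 = 67.64 ft²
P = b + 2y√(1+z²) = 10.05 + 2×4.01×√(1+1.7²) = 25.87 ft
R = A/P = 67.64/25.87 = 2.615 ft
Q = (1.486/n)·A·R^(2/3)·S^(1/2) = (1.486/0.019) × 67.64 × 2.615^(2/3) × 0.00043^(1/2) = 208.2 ft³/s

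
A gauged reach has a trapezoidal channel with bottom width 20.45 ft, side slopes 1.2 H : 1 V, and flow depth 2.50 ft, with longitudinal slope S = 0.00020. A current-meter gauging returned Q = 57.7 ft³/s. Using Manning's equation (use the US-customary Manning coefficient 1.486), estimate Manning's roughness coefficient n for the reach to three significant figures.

0.0347

A = (b + z·y)·y = (20.45 + 1.2×2.50)×2.50 = 58.63 ft²
P = b + 2y√(1+z²) = 20.45 + 2×2.50×√(1+1.2²) = 28.26 ft
R = A/P = 58.63/28.26 = 2.074 ft
n = (1.486/Q)·A·R^(2/3)·S^(1/2) = (1.486/57.7) × 58.63 × 1.627 × 0.01414 = 0.03473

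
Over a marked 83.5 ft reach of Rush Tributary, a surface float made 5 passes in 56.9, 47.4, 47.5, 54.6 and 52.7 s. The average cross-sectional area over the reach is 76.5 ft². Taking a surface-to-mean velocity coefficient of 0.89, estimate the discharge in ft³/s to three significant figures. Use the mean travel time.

t̄ = (56.9 + 47.4 + 47.5 + 54.6 + 52.7) / 5 = 51.82 s
v_surface = L / t̄ = 83.5 / 51.82 = 1.611 ft/s
v_mean = 0.89 × 1.611 = 1.434 ft/s
Q = A × v_mean = 76.5 × 1.434 = 109.7 ft³/s

110 ft³/s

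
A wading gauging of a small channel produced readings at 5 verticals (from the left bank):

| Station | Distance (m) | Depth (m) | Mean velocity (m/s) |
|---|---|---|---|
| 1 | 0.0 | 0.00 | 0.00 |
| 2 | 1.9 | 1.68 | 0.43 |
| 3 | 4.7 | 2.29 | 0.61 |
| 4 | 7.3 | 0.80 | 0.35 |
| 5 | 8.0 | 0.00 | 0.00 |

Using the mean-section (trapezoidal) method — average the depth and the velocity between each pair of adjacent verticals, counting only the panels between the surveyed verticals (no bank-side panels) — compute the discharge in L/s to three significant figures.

5210 L/s

Panel 1-2: Δb = 1.9 m, d̄ = (0.00+1.68)/2 = 0.84, v̄ = (0.00+0.43)/2 = 0.215 → q = 1.9×0.84×0.215 = 0.3431 m³/s
Panel 2-3: Δb = 2.8 m, d̄ = (1.68+2.29)/2 = 1.985, v̄ = (0.43+0.61)/2 = 0.52 → q = 2.8×1.985×0.52 = 2.890 m³/s
Panel 3-4: Δb = 2.6 m, d̄ = (2.29+0.80)/2 = 1.545, v̄ = (0.61+0.35)/2 = 0.48 → q = 2.6×1.545×0.48 = 1.928 m³/s
Panel 4-5: Δb = 0.7 m, d̄ = (0.80+0.00)/2 = 0.4, v̄ = (0.35+0.00)/2 = 0.175 → q = 0.7×0.4×0.175 = 0.04900 m³/s
Q = Σ q = 5.210 m³/s
= 5.210 × 1000 = 5210 L/s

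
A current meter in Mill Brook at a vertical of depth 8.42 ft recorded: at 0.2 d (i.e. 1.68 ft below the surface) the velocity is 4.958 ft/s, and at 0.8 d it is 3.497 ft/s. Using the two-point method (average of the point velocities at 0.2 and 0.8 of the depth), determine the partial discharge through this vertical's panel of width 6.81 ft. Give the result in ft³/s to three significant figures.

242 ft³/s

v̄ = (4.958 + 3.497) / 2 = 4.228 ft/s
q = v̄ × d × w = 4.228 × 8.42 × 6.81 = 242.4 ft³/s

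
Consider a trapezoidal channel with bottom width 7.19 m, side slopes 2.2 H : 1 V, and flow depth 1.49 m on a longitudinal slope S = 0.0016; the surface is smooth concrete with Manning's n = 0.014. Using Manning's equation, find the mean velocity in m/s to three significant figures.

3.01 m/s

A = (b + z·y)·y = (7.19 + 2.2×1.49)×1.49 = 15.60 m²
P = b + 2y√(1+z²) = 7.19 + 2×1.49×√(1+2.2²) = 14.39 m
R = A/P = 15.60/14.39 = 1.084 m
Q = (1/n)·A·R^(2/3)·S^(1/2) = (1/0.014) × 15.60 × 1.084^(2/3) × 0.0016^(1/2) = 47.02 m³/s
V = Q/A = 47.02/15.60 = 3.015 m/s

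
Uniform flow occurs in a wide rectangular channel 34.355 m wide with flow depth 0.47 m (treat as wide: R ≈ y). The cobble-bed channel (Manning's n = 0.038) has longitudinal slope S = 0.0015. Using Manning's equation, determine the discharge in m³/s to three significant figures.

9.95 m³/s

A = b·y = 34.355 × 0.47 = 16.15 m²
Wide channel: R ≈ y = 0.47 m
Q = (1/n)·A·R^(2/3)·S^(1/2) = (1/0.038) × 16.15 × 0.4700^(2/3) × 0.0015^(1/2) = 9.948 m³/s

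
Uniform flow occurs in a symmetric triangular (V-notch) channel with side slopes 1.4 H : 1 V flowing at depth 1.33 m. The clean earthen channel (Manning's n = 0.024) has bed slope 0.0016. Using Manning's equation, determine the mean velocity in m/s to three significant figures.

1.11 m/s

A = z·y² = 1.4×1.33² = 2.476 m²
P = 2y√(1+z²) = 2×1.33×√(1+1.4²) = 4.576 m
R = A/P = 2.476/4.576 = 0.5411 m
Q = (1/n)·A·R^(2/3)·S^(1/2) = (1/0.024) × 2.476 × 0.5411^(2/3) × 0.0016^(1/2) = 2.741 m³/s
V = Q/A = 2.741/2.476 = 1.107 m/s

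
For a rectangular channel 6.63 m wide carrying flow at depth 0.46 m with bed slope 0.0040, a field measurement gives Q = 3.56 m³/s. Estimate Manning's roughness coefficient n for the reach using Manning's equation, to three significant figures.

A = b·y = 6.63 × 0.46 = 3.050 m²
P = b + 2y = 6.63 + 2×0.46 = 7.550 m
R = A/P = 3.050/7.550 = 0.4039 m
n = (1/Q)·A·R^(2/3)·S^(1/2) = (1/3.56) × 3.050 × 0.5464 × 0.06325 = 0.02961

0.0296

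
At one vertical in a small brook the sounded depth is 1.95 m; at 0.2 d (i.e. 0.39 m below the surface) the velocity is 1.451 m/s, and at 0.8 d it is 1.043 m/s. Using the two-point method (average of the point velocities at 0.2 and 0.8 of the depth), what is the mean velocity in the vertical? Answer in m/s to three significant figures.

1.25 m/s

v̄ = (1.451 + 1.043) / 2 = 1.247 m/s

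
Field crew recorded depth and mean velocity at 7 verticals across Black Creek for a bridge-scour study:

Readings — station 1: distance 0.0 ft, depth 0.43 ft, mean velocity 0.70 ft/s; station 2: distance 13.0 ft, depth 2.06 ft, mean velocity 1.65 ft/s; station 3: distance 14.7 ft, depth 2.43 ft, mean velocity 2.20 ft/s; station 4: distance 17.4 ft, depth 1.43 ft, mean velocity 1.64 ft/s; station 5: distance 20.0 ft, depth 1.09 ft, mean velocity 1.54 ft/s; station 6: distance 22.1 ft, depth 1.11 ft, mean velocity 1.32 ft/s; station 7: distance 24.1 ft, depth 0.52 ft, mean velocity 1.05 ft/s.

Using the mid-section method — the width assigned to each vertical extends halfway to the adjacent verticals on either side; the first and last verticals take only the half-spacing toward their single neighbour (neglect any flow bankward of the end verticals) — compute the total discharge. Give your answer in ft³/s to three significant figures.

w_1 = (13.0 − 0.0)/2 = 6.5 ft; q_1 = 0.70 × 0.43 × 6.5 = 1.957 ft³/s
w_2 = (14.7 − 0.0)/2 = 7.35 ft; q_2 = 1.65 × 2.06 × 7.35 = 24.98 ft³/s
w_3 = (17.4 − 13.0)/2 = 2.2 ft; q_3 = 2.20 × 2.43 × 2.2 = 11.76 ft³/s
w_4 = (20.0 − 14.7)/2 = 2.65 ft; q_4 = 1.64 × 1.43 × 2.65 = 6.215 ft³/s
w_5 = (22.1 − 17.4)/2 = 2.35 ft; q_5 = 1.54 × 1.09 × 2.35 = 3.945 ft³/s
w_6 = (24.1 − 20.0)/2 = 2.05 ft; q_6 = 1.32 × 1.11 × 2.05 = 3.004 ft³/s
w_7 = (24.1 − 22.1)/2 = 1 ft; q_7 = 1.05 × 0.52 × 1 = 0.5460 ft³/s
Q = Σ qᵢ = 52.41 ft³/s

52.4 ft³/s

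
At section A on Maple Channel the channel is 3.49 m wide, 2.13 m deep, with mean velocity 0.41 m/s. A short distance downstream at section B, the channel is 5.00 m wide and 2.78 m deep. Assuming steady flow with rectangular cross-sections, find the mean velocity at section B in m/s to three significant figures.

Q = A₁V₁ = (3.49×2.13) × 0.41 = 3.048 m³/s
A₂ = 5.00 × 2.78 = 13.90 m²
V₂ = Q/A₂ = 3.048/13.90 = 0.2193 m/s

0.219 m/s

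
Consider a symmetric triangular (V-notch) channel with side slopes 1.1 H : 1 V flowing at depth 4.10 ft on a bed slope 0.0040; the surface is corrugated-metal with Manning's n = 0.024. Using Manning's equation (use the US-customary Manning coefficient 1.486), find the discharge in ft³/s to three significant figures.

A = z·y² = 1.1×4.10² = 18.49 ft²
P = 2y√(1+z²) = 2×4.10×√(1+1.1²) = 12.19 ft
R = A/P = 18.49/12.19 = 1.517 ft
Q = (1.486/n)·A·R^(2/3)·S^(1/2) = (1.486/0.024) × 18.49 × 1.517^(2/3) × 0.0040^(1/2) = 95.59 ft³/s

95.6 ft³/s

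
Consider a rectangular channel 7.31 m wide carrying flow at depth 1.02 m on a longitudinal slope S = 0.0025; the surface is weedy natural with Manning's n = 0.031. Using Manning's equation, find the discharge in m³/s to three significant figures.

A = b·y = 7.31 × 1.02 = 7.456 m²
P = b + 2y = 7.31 + 2×1.02 = 9.350 m
R = A/P = 7.456/9.350 = 0.7975 m
Q = (1/n)·A·R^(2/3)·S^(1/2) = (1/0.031) × 7.456 × 0.7975^(2/3) × 0.0025^(1/2) = 10.34 m³/s

10.3 m³/s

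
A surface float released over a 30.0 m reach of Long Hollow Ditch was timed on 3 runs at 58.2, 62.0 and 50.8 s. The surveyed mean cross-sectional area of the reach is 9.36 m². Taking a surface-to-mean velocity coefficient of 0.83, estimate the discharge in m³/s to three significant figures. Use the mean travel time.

4.09 m³/s

t̄ = (58.2 + 62.0 + 50.8) / 3 = 57 s
v_surface = L / t̄ = 30.0 / 57 = 0.5263 m/s
v_mean = 0.83 × 0.5263 = 0.4368 m/s
Q = A × v_mean = 9.36 × 0.4368 = 4.089 m³/s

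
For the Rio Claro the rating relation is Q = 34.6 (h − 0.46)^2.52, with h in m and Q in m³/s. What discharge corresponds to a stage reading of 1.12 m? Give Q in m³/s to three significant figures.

Q = 34.6 × (1.12 − 0.46)^2.52 = 34.6 × 0.66^2.52 = 12.14 m³/s

12.1 m³/s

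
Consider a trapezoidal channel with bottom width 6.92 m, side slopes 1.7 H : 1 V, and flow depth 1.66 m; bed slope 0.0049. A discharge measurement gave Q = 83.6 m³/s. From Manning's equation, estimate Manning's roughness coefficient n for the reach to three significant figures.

0.0153

A = (b + z·y)·y = (6.92 + 1.7×1.66)×1.66 = 16.17 m²
P = b + 2y√(1+z²) = 6.92 + 2×1.66×√(1+1.7²) = 13.47 m
R = A/P = 16.17/13.47 = 1.201 m
n = (1/Q)·A·R^(2/3)·S^(1/2) = (1/83.6) × 16.17 × 1.130 × 0.07000 = 0.01530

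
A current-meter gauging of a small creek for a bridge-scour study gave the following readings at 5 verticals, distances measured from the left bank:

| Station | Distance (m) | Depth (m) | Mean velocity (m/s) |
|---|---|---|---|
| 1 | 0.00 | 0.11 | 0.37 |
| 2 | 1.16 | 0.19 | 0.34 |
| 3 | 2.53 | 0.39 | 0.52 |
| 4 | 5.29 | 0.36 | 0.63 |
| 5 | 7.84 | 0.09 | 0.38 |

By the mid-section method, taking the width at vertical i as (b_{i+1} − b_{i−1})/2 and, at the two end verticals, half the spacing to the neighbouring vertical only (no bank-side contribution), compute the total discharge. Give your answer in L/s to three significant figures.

1170 L/s

w_1 = (1.16 − 0.00)/2 = 0.58 m; q_1 = 0.37 × 0.11 × 0.58 = 0.02361 m³/s
w_2 = (2.53 − 0.00)/2 = 1.265 m; q_2 = 0.34 × 0.19 × 1.265 = 0.08172 m³/s
w_3 = (5.29 − 1.16)/2 = 2.065 m; q_3 = 0.52 × 0.39 × 2.065 = 0.4188 m³/s
w_4 = (7.84 − 2.53)/2 = 2.655 m; q_4 = 0.63 × 0.36 × 2.655 = 0.6022 m³/s
w_5 = (7.84 − 5.29)/2 = 1.275 m; q_5 = 0.38 × 0.09 × 1.275 = 0.04361 m³/s
Q = Σ qᵢ = 1.170 m³/s
= 1.170 × 1000 = 1170 L/s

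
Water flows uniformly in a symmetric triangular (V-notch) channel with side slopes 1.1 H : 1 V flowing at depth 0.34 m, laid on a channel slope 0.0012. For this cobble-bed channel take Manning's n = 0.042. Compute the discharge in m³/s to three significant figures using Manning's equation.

0.0263 m³/s

A = z·y² = 1.1×0.34² = 0.1272 m²
P = 2y√(1+z²) = 2×0.34×√(1+1.1²) = 1.011 m
R = A/P = 0.1272/1.011 = 0.1258 m
Q = (1/n)·A·R^(2/3)·S^(1/2) = (1/0.042) × 0.1272 × 0.1258^(2/3) × 0.0012^(1/2) = 0.02633 m³/s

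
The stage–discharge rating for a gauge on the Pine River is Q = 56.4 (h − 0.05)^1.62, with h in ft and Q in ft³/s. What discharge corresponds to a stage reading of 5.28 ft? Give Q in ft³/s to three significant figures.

823 ft³/s

Q = 56.4 × (5.28 − 0.05)^1.62 = 56.4 × 5.23^1.62 = 822.7 ft³/s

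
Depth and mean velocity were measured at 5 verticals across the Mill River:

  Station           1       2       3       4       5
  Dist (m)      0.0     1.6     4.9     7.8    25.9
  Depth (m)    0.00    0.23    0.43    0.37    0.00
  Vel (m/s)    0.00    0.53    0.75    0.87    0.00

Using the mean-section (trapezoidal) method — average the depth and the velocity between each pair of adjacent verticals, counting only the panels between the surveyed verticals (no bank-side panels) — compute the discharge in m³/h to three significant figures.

Panel 1-2: Δb = 1.6 m, d̄ = (0.00+0.23)/2 = 0.115, v̄ = (0.00+0.53)/2 = 0.265 → q = 1.6×0.115×0.265 = 0.04876 m³/s
Panel 2-3: Δb = 3.3 m, d̄ = (0.23+0.43)/2 = 0.33, v̄ = (0.53+0.75)/2 = 0.64 → q = 3.3×0.33×0.64 = 0.6970 m³/s
Panel 3-4: Δb = 2.9 m, d̄ = (0.43+0.37)/2 = 0.4, v̄ = (0.75+0.87)/2 = 0.81 → q = 2.9×0.4×0.81 = 0.9396 m³/s
Panel 4-5: Δb = 18.1 m, d̄ = (0.37+0.00)/2 = 0.185, v̄ = (0.87+0.00)/2 = 0.435 → q = 18.1×0.185×0.435 = 1.457 m³/s
Q = Σ q = 3.142 m³/s
= 3.142 × 3600 = 11310 m³/h

11300 m³/h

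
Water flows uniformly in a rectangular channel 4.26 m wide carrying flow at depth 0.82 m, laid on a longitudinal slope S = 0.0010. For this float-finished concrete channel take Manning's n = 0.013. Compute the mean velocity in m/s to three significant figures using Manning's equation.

1.72 m/s

A = b·y = 4.26 × 0.82 = 3.493 m²
P = b + 2y = 4.26 + 2×0.82 = 5.900 m
R = A/P = 3.493/5.900 = 0.5921 m
Q = (1/n)·A·R^(2/3)·S^(1/2) = (1/0.013) × 3.493 × 0.5921^(2/3) × 0.0010^(1/2) = 5.991 m³/s
V = Q/A = 5.991/3.493 = 1.715 m/s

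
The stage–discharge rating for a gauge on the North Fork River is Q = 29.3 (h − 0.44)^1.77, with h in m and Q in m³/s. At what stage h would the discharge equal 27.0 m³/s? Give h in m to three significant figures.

h − h₀ = (Q/C)^(1/b) = (27.0/29.3)^(1/1.77) = 0.9549 m
h = 0.44 + 0.9549 = 1.395 m

1.39 m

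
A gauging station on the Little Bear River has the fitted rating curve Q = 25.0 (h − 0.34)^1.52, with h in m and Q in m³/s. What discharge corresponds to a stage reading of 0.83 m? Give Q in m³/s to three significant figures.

Q = 25.0 × (0.83 − 0.34)^1.52 = 25.0 × 0.49^1.52 = 8.454 m³/s

8.45 m³/s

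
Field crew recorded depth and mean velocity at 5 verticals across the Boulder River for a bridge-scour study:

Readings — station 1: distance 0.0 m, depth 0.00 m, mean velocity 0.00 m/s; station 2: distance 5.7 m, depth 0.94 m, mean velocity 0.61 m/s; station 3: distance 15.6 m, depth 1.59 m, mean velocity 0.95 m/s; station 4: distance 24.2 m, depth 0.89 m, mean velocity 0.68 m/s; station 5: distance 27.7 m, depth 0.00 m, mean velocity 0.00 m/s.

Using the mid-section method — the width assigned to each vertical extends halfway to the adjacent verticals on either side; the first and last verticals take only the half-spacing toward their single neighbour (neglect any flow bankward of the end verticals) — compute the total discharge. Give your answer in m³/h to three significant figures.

79600 m³/h

w_2 = (15.6 − 0.0)/2 = 7.8 m; q_2 = 0.61 × 0.94 × 7.8 = 4.473 m³/s
w_3 = (24.2 − 5.7)/2 = 9.25 m; q_3 = 0.95 × 1.59 × 9.25 = 13.97 m³/s
w_4 = (27.7 − 15.6)/2 = 6.05 m; q_4 = 0.68 × 0.89 × 6.05 = 3.661 m³/s
Stations 1, 5 contribute zero (depth or velocity is 0).
Q = Σ qᵢ = 22.11 m³/s
= 22.11 × 3600 = 79580 m³/h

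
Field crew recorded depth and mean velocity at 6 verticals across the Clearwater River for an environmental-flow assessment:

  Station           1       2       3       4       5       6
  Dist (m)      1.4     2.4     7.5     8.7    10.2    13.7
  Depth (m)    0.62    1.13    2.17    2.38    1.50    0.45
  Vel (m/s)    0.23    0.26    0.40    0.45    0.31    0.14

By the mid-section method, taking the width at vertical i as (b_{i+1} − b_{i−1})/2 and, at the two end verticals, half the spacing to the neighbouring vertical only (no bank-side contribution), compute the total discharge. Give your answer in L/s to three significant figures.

6420 L/s

w_1 = (2.4 − 1.4)/2 = 0.5 m; q_1 = 0.23 × 0.62 × 0.5 = 0.07130 m³/s
w_2 = (7.5 − 1.4)/2 = 3.05 m; q_2 = 0.26 × 1.13 × 3.05 = 0.8961 m³/s
w_3 = (8.7 − 2.4)/2 = 3.15 m; q_3 = 0.40 × 2.17 × 3.15 = 2.734 m³/s
w_4 = (10.2 − 7.5)/2 = 1.35 m; q_4 = 0.45 × 2.38 × 1.35 = 1.446 m³/s
w_5 = (13.7 − 8.7)/2 = 2.5 m; q_5 = 0.31 × 1.50 × 2.5 = 1.163 m³/s
w_6 = (13.7 − 10.2)/2 = 1.75 m; q_6 = 0.14 × 0.45 × 1.75 = 0.1103 m³/s
Q = Σ qᵢ = 6.420 m³/s
= 6.420 × 1000 = 6420 L/s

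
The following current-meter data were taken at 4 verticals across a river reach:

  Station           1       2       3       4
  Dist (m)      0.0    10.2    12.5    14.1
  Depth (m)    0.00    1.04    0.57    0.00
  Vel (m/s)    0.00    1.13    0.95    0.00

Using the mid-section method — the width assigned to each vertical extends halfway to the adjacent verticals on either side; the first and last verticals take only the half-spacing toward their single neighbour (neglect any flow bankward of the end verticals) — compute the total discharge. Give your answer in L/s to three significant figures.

8400 L/s

w_2 = (12.5 − 0.0)/2 = 6.25 m; q_2 = 1.13 × 1.04 × 6.25 = 7.345 m³/s
w_3 = (14.1 − 10.2)/2 = 1.95 m; q_3 = 0.95 × 0.57 × 1.95 = 1.056 m³/s
Stations 1, 4 contribute zero (depth or velocity is 0).
Q = Σ qᵢ = 8.401 m³/s
= 8.401 × 1000 = 8401 L/s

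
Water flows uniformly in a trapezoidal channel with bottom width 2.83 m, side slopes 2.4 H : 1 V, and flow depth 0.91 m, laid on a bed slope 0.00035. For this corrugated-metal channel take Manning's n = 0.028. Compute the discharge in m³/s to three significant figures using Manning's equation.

A = (b + z·y)·y = (2.83 + 2.4×0.91)×0.91 = 4.563 m²
P = b + 2y√(1+z²) = 2.83 + 2×0.91×√(1+2.4²) = 7.562 m
R = A/P = 4.563/7.562 = 0.6034 m
Q = (1/n)·A·R^(2/3)·S^(1/2) = (1/0.028) × 4.563 × 0.6034^(2/3) × 0.00035^(1/2) = 2.177 m³/s

2.18 m³/s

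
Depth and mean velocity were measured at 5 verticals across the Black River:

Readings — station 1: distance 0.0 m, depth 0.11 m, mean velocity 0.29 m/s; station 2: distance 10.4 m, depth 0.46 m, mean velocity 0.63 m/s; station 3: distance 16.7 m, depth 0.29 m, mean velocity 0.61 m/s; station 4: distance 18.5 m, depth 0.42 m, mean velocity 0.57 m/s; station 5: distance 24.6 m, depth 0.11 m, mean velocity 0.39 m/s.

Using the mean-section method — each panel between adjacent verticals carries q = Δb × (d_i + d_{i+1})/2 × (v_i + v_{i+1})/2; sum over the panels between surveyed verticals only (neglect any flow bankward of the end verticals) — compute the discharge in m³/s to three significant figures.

Panel 1-2: Δb = 10.4 m, d̄ = (0.11+0.46)/2 = 0.285, v̄ = (0.29+0.63)/2 = 0.46 → q = 10.4×0.285×0.46 = 1.363 m³/s
Panel 2-3: Δb = 6.3 m, d̄ = (0.46+0.29)/2 = 0.375, v̄ = (0.63+0.61)/2 = 0.62 → q = 6.3×0.375×0.62 = 1.465 m³/s
Panel 3-4: Δb = 1.8 m, d̄ = (0.29+0.42)/2 = 0.355, v̄ = (0.61+0.57)/2 = 0.59 → q = 1.8×0.355×0.59 = 0.3770 m³/s
Panel 4-5: Δb = 6.1 m, d̄ = (0.42+0.11)/2 = 0.265, v̄ = (0.57+0.39)/2 = 0.48 → q = 6.1×0.265×0.48 = 0.7759 m³/s
Q = Σ q = 3.981 m³/s

3.98 m³/s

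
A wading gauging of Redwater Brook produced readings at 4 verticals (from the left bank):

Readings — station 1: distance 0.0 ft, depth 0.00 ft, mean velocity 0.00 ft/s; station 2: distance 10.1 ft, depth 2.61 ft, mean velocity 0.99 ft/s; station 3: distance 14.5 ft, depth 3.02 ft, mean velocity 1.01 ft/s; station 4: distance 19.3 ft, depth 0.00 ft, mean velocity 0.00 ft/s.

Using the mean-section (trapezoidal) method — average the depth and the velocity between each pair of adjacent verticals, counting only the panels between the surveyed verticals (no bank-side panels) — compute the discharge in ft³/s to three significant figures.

Panel 1-2: Δb = 10.1 ft, d̄ = (0.00+2.61)/2 = 1.305, v̄ = (0.00+0.99)/2 = 0.495 → q = 10.1×1.305×0.495 = 6.524 ft³/s
Panel 2-3: Δb = 4.4 ft, d̄ = (2.61+3.02)/2 = 2.815, v̄ = (0.99+1.01)/2 = 1 → q = 4.4×2.815×1 = 12.39 ft³/s
Panel 3-4: Δb = 4.8 ft, d̄ = (3.02+0.00)/2 = 1.51, v̄ = (1.01+0.00)/2 = 0.505 → q = 4.8×1.51×0.505 = 3.660 ft³/s
Q = Σ q = 22.57 ft³/s

22.6 ft³/s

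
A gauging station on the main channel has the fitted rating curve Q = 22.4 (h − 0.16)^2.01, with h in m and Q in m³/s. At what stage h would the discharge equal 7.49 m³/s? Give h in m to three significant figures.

h − h₀ = (Q/C)^(1/b) = (7.49/22.4)^(1/2.01) = 0.5798 m
h = 0.16 + 0.5798 = 0.7398 m

0.740 m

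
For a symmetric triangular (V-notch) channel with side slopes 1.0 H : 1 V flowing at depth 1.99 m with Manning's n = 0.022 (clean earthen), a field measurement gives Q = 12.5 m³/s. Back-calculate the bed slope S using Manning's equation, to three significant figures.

0.00771

A = z·y² = 1.0×1.99² = 3.960 m²
P = 2y√(1+z²) = 2×1.99×√(1+1.0²) = 5.629 m
R = A/P = 3.960/5.629 = 0.7036 m
S = (Q·n / (1·A·R^(2/3)))² = (12.5×0.022 / (1×3.960×0.7911))² = 0.007706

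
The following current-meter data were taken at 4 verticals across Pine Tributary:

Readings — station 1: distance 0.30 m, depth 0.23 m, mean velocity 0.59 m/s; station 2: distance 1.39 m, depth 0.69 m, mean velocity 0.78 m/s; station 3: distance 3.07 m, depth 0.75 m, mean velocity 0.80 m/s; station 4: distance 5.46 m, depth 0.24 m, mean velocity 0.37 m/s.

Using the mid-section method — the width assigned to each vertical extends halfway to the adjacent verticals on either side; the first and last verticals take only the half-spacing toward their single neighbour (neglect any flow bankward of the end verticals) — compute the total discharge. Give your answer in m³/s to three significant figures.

2.15 m³/s

w_1 = (1.39 − 0.30)/2 = 0.545 m; q_1 = 0.59 × 0.23 × 0.545 = 0.07396 m³/s
w_2 = (3.07 − 0.30)/2 = 1.385 m; q_2 = 0.78 × 0.69 × 1.385 = 0.7454 m³/s
w_3 = (5.46 − 1.39)/2 = 2.035 m; q_3 = 0.80 × 0.75 × 2.035 = 1.221 m³/s
w_4 = (5.46 − 3.07)/2 = 1.195 m; q_4 = 0.37 × 0.24 × 1.195 = 0.1061 m³/s
Q = Σ qᵢ = 2.146 m³/s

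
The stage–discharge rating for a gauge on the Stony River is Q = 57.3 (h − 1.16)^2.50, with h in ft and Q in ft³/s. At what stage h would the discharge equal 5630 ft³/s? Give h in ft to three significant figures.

h − h₀ = (Q/C)^(1/b) = (5630/57.3)^(1/2.50) = 6.265 ft
h = 1.16 + 6.265 = 7.425 ft

7.43 ft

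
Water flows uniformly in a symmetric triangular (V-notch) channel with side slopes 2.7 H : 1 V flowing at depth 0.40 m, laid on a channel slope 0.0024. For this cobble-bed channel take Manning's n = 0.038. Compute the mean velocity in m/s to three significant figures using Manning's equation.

0.422 m/s

A = z·y² = 2.7×0.40² = 0.4320 m²
P = 2y√(1+z²) = 2×0.40×√(1+2.7²) = 2.303 m
R = A/P = 0.4320/2.303 = 0.1875 m
Q = (1/n)·A·R^(2/3)·S^(1/2) = (1/0.038) × 0.4320 × 0.1875^(2/3) × 0.0024^(1/2) = 0.1825 m³/s
V = Q/A = 0.1825/0.4320 = 0.4224 m/s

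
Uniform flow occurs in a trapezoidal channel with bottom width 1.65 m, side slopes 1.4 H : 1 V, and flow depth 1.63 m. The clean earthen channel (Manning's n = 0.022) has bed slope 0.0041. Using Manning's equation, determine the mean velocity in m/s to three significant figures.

A = (b + z·y)·y = (1.65 + 1.4×1.63)×1.63 = 6.409 m²
P = b + 2y√(1+z²) = 1.65 + 2×1.63×√(1+1.4²) = 7.259 m
R = A/P = 6.409/7.259 = 0.8830 m
Q = (1/n)·A·R^(2/3)·S^(1/2) = (1/0.022) × 6.409 × 0.8830^(2/3) × 0.0041^(1/2) = 17.17 m³/s
V = Q/A = 17.17/6.409 = 2.679 m/s

2.68 m/s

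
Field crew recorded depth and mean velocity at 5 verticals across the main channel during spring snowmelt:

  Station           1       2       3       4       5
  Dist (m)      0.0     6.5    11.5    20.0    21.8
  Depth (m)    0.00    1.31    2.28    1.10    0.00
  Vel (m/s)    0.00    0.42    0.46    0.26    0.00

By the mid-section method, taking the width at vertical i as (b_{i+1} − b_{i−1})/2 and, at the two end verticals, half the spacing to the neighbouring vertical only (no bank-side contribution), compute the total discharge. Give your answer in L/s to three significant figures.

11700 L/s

w_2 = (11.5 − 0.0)/2 = 5.75 m; q_2 = 0.42 × 1.31 × 5.75 = 3.164 m³/s
w_3 = (20.0 − 6.5)/2 = 6.75 m; q_3 = 0.46 × 2.28 × 6.75 = 7.079 m³/s
w_4 = (21.8 − 11.5)/2 = 5.15 m; q_4 = 0.26 × 1.10 × 5.15 = 1.473 m³/s
Stations 1, 5 contribute zero (depth or velocity is 0).
Q = Σ qᵢ = 11.72 m³/s
= 11.72 × 1000 = 11720 L/s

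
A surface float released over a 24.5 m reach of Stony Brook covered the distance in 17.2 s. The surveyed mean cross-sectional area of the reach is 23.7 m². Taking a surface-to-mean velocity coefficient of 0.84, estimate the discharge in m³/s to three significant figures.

28.4 m³/s

v_surface = L / t̄ = 24.5 / 17.2 = 1.424 m/s
v_mean = 0.84 × 1.424 = 1.197 m/s
Q = A × v_mean = 23.7 × 1.197 = 28.36 m³/s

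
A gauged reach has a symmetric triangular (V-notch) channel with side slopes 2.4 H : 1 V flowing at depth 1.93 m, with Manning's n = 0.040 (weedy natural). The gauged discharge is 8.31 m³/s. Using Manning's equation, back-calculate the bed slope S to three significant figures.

0.00161

A = z·y² = 2.4×1.93² = 8.940 m²
P = 2y√(1+z²) = 2×1.93×√(1+2.4²) = 10.04 m
R = A/P = 8.940/10.04 = 0.8908 m
S = (Q·n / (1·A·R^(2/3)))² = (8.31×0.040 / (1×8.940×0.9258))² = 0.001613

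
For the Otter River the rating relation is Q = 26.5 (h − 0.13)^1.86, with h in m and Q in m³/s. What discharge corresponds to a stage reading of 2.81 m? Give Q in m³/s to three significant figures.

166 m³/s

Q = 26.5 × (2.81 − 0.13)^1.86 = 26.5 × 2.68^1.86 = 165.8 m³/s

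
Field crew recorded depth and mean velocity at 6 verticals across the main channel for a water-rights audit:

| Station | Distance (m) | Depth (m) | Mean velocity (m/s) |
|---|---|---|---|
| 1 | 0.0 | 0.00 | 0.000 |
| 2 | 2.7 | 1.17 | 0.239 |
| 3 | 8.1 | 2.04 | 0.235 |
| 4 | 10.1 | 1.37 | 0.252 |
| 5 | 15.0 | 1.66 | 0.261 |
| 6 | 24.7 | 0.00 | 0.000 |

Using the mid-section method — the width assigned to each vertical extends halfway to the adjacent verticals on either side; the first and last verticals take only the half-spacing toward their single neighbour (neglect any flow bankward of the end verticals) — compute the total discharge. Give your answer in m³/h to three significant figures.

w_2 = (8.1 − 0.0)/2 = 4.05 m; q_2 = 0.239 × 1.17 × 4.05 = 1.133 m³/s
w_3 = (10.1 − 2.7)/2 = 3.7 m; q_3 = 0.235 × 2.04 × 3.7 = 1.774 m³/s
w_4 = (15.0 − 8.1)/2 = 3.45 m; q_4 = 0.252 × 1.37 × 3.45 = 1.191 m³/s
w_5 = (24.7 − 10.1)/2 = 7.3 m; q_5 = 0.261 × 1.66 × 7.3 = 3.163 m³/s
Stations 1, 6 contribute zero (depth or velocity is 0).
Q = Σ qᵢ = 7.260 m³/s
= 7.260 × 3600 = 26140 m³/h

26100 m³/h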